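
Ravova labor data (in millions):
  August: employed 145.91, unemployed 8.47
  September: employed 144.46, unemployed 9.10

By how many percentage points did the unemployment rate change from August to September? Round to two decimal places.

August: labor force = 145.91 + 8.47 = 154.38; u = 8.47/154.38 = 5.49%.
September: labor force = 144.46 + 9.10 = 153.56; u = 9.10/153.56 = 5.93%.
Change = 5.93% − 5.49% = +0.44 pp.

The unemployment rate changed by +0.44 percentage points.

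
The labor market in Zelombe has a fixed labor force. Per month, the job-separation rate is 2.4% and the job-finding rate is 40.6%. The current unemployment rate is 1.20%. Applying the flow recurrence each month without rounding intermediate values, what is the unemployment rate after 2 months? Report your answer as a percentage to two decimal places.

Unemployment rate after two months ≈ 4.16%.

With a fixed labor force, u_{t+1} = u_t + s·(1−u_t) − f·u_t = u_t·(1−s−f) + s.
Here 1−s−f = 0.570 and s = 0.024.
u_1 = 0.012000 × 0.570 + 0.024 = 0.030840.
u_2 = 0.030840 × 0.570 + 0.024 = 0.041579.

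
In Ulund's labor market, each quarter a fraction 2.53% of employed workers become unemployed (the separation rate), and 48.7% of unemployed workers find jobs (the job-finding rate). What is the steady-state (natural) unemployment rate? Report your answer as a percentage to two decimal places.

At steady state the flows balance: s·E = f·U, so U/(E+U) = s/(s+f).
u* = 2.53 / (2.53 + 48.7) = 2.53 / 51.23 = 4.94%.

Steady-state unemployment rate ≈ 4.94%.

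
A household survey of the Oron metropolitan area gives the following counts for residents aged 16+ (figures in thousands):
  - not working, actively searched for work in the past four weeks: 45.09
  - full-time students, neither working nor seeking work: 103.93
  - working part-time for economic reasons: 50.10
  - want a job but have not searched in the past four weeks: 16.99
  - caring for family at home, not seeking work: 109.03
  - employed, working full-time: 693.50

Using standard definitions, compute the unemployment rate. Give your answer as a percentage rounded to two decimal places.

Unemployment rate ≈ 5.72%.

Employed = 50.10 + 693.50 = 743.60 thousand (anyone who worked, including part-time for economic reasons, counts as employed).
Unemployed = 45.09 thousand.
Labor force = 743.60 + 45.09 = 788.69 thousand.
Unemployment rate = 45.09 / 788.69 = 5.72%.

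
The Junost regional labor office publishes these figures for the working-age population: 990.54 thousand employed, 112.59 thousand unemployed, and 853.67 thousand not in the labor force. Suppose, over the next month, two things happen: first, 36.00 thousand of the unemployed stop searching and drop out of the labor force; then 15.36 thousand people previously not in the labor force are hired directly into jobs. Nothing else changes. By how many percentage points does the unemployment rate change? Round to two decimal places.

Initially, labor force = 990.54 + 112.59 = 1,103.13 thousand, so u = 112.59/1,103.13 = 10.21%.
After the first change, unemployed and labor force both fall by 36.00 → E = 990.54, U = 76.59, labor force = 1,067.13 thousand.
After the second change, employed and labor force both rise by 15.36; unemployed unchanged → E = 1,005.90, U = 76.59, labor force = 1,082.49 thousand.
New unemployment rate = 76.59 / 1,082.49 = 7.08%.
Change = 7.08% − 10.21% = −3.13 percentage points.

The unemployment rate changes by −3.13 percentage points.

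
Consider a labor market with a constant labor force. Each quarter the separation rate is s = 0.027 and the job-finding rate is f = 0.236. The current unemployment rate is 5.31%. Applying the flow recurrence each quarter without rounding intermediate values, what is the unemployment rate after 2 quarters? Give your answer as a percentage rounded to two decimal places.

With a fixed labor force, u_{t+1} = u_t + s·(1−u_t) − f·u_t = u_t·(1−s−f) + s.
Here 1−s−f = 0.737 and s = 0.027.
u_1 = 0.053100 × 0.737 + 0.027 = 0.066135.
u_2 = 0.066135 × 0.737 + 0.027 = 0.075741.

Unemployment rate after two quarters ≈ 7.57%.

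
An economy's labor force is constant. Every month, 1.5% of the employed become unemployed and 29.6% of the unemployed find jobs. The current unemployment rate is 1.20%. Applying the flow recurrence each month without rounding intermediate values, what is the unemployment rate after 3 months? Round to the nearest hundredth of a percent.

Unemployment rate after three months ≈ 3.64%.

With a fixed labor force, u_{t+1} = u_t + s·(1−u_t) − f·u_t = u_t·(1−s−f) + s.
Here 1−s−f = 0.689 and s = 0.015.
u_1 = 0.012000 × 0.689 + 0.015 = 0.023268.
u_2 = 0.023268 × 0.689 + 0.015 = 0.031032.
u_3 = 0.031032 × 0.689 + 0.015 = 0.036381.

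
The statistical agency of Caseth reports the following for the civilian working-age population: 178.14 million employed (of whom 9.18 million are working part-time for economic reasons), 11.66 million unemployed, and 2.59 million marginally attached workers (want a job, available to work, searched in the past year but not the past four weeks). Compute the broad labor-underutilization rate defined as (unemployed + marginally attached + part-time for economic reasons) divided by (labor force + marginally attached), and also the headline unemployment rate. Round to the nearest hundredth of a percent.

Labor force = 178.14 + 11.66 = 189.80 million.
Numerator = 11.66 + 2.59 + 9.18 = 23.43 million.
Denominator = 189.80 + 2.59 = 192.39 million.
Broad rate = 23.43 / 192.39 = 12.18%.
Headline unemployment rate = 11.66 / 189.80 = 6.14%.

Broad underutilization rate ≈ 12.18%; headline unemployment rate ≈ 6.14%.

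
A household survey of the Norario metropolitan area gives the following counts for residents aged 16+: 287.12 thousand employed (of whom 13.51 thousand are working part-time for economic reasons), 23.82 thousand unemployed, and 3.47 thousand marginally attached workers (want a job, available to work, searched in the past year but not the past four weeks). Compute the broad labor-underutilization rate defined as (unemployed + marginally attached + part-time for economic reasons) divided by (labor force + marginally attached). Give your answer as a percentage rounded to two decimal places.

Labor force = 287.12 + 23.82 = 310.94 thousand.
Numerator = 23.82 + 3.47 + 13.51 = 40.80 thousand.
Denominator = 310.94 + 3.47 = 314.41 thousand.
Broad rate = 40.80 / 314.41 = 12.98%.

Broad underutilization rate ≈ 12.98%.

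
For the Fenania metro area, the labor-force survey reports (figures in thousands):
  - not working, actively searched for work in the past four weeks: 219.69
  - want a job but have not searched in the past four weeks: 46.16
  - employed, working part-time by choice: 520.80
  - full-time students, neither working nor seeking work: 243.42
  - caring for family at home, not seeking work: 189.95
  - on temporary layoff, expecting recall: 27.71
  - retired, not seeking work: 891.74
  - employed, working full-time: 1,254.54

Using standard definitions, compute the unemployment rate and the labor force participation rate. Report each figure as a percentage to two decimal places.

Unemployment rate ≈ 12.23%; labor force participation rate ≈ 59.60%.

Employed = 520.80 + 1,254.54 = 1,775.34 thousand.
Unemployed = 219.69 + 27.71 = 247.40 thousand (jobless and actively searching, or on temporary layoff).
Labor force = 1,775.34 + 247.40 = 2,022.74 thousand.
Not in labor force = 46.16 + 243.42 + 189.95 + 891.74 = 1,371.27 thousand (those not working and not actively searching are outside the labor force — including those who want a job but have given up searching).
Civilian working-age population = 2,022.74 + 1,371.27 = 3,394.01 thousand.
Unemployment rate = 247.40 / 2,022.74 = 12.23%.
Labor force participation rate = 2,022.74 / 3,394.01 = 59.60%.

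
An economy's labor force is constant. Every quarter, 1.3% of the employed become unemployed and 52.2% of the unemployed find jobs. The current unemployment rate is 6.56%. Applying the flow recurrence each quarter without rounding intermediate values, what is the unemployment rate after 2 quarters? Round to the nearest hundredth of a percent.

With a fixed labor force, u_{t+1} = u_t + s·(1−u_t) − f·u_t = u_t·(1−s−f) + s.
Here 1−s−f = 0.465 and s = 0.013.
u_1 = 0.065600 × 0.465 + 0.013 = 0.043504.
u_2 = 0.043504 × 0.465 + 0.013 = 0.033229.

Unemployment rate after two quarters ≈ 3.32%.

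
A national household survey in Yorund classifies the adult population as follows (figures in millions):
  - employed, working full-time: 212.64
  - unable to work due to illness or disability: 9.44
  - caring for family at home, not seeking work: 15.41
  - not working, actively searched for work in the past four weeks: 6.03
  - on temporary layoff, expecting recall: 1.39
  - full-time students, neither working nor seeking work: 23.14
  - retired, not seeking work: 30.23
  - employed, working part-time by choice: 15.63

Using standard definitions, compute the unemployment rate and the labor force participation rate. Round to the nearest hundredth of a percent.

Employed = 212.64 + 15.63 = 228.27 million.
Unemployed = 6.03 + 1.39 = 7.42 million (jobless and actively searching, or on temporary layoff).
Labor force = 228.27 + 7.42 = 235.69 million.
Not in labor force = 9.44 + 15.41 + 23.14 + 30.23 = 78.22 million (those not working and not actively searching are outside the labor force).
Civilian working-age population = 235.69 + 78.22 = 313.91 million.
Unemployment rate = 7.42 / 235.69 = 3.15%.
Labor force participation rate = 235.69 / 313.91 = 75.08%.

Unemployment rate ≈ 3.15%; labor force participation rate ≈ 75.08%.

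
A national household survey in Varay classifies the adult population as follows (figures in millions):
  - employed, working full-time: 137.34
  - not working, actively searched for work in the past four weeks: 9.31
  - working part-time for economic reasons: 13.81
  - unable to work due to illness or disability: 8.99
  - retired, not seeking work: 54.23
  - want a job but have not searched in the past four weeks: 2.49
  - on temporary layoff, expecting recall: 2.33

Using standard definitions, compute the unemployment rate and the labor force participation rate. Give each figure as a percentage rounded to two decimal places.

Unemployment rate ≈ 7.15%; labor force participation rate ≈ 71.24%.

Employed = 137.34 + 13.81 = 151.15 million (anyone who worked, including part-time for economic reasons, counts as employed).
Unemployed = 9.31 + 2.33 = 11.64 million (jobless and actively searching, or on temporary layoff).
Labor force = 151.15 + 11.64 = 162.79 million.
Not in labor force = 8.99 + 54.23 + 2.49 = 65.71 million (those not working and not actively searching are outside the labor force — including those who want a job but have given up searching).
Civilian working-age population = 162.79 + 65.71 = 228.50 million.
Unemployment rate = 11.64 / 162.79 = 7.15%.
Labor force participation rate = 162.79 / 228.50 = 71.24%.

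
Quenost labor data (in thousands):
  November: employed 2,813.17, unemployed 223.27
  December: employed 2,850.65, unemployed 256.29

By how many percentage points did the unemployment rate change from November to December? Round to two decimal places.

The unemployment rate changed by +0.90 percentage points.

November: labor force = 2,813.17 + 223.27 = 3,036.44; u = 223.27/3,036.44 = 7.35%.
December: labor force = 2,850.65 + 256.29 = 3,106.94; u = 256.29/3,106.94 = 8.25%.
Change = 8.25% − 7.35% = +0.90 pp.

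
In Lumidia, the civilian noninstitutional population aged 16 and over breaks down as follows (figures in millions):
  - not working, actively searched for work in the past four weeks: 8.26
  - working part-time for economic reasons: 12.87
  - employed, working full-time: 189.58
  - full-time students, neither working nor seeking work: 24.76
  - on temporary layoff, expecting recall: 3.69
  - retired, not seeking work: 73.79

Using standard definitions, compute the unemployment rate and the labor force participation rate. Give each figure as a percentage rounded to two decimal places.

Unemployment rate ≈ 5.57%; labor force participation rate ≈ 68.51%.

Employed = 12.87 + 189.58 = 202.45 million (anyone who worked, including part-time for economic reasons, counts as employed).
Unemployed = 8.26 + 3.69 = 11.95 million (jobless and actively searching, or on temporary layoff).
Labor force = 202.45 + 11.95 = 214.40 million.
Not in labor force = 24.76 + 73.79 = 98.55 million (those not working and not actively searching are outside the labor force).
Civilian working-age population = 214.40 + 98.55 = 312.95 million.
Unemployment rate = 11.95 / 214.40 = 5.57%.
Labor force participation rate = 214.40 / 312.95 = 68.51%.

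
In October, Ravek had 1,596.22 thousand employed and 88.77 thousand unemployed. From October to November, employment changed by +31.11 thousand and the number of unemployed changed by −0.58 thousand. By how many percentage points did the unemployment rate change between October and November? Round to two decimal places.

October: labor force = 1,596.22 + 88.77 = 1,684.99; u = 88.77/1,684.99 = 5.27%.
November: labor force = 1,627.33 + 88.19 = 1,715.52; u = 88.19/1,715.52 = 5.14%.
Change = 5.14% − 5.27% = −0.13 pp.

The unemployment rate changed by −0.13 percentage points.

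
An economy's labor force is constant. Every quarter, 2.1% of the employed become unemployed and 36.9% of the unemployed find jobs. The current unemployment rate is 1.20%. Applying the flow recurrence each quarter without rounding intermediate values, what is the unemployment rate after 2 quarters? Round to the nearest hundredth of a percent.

With a fixed labor force, u_{t+1} = u_t + s·(1−u_t) − f·u_t = u_t·(1−s−f) + s.
Here 1−s−f = 0.610 and s = 0.021.
u_1 = 0.012000 × 0.610 + 0.021 = 0.028320.
u_2 = 0.028320 × 0.610 + 0.021 = 0.038275.

Unemployment rate after two quarters ≈ 3.83%.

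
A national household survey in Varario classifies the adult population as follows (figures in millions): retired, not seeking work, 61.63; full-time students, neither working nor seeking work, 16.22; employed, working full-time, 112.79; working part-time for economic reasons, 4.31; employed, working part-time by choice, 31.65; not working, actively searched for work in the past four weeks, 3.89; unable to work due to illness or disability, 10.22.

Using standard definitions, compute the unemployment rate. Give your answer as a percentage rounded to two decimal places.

Employed = 112.79 + 4.31 + 31.65 = 148.75 million (anyone who worked, including part-time for economic reasons, counts as employed).
Unemployed = 3.89 million.
Labor force = 148.75 + 3.89 = 152.64 million.
Unemployment rate = 3.89 / 152.64 = 2.55%.

Unemployment rate ≈ 2.55%.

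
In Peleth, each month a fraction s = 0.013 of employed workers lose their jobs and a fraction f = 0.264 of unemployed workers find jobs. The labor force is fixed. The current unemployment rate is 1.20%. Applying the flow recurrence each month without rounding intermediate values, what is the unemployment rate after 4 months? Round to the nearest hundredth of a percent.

With a fixed labor force, u_{t+1} = u_t + s·(1−u_t) − f·u_t = u_t·(1−s−f) + s.
Here 1−s−f = 0.723 and s = 0.013.
u_1 = 0.012000 × 0.723 + 0.013 = 0.021676.
u_2 = 0.021676 × 0.723 + 0.013 = 0.028672.
u_3 = 0.028672 × 0.723 + 0.013 = 0.033730.
u_4 = 0.033730 × 0.723 + 0.013 = 0.037387.

Unemployment rate after four months ≈ 3.74%.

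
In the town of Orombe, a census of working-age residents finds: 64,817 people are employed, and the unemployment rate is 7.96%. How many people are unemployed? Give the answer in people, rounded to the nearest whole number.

Let U be the number unemployed. The labor force is E + U, and U/(E+U) = 0.0796.
So U = 0.0796 × 64,817 / (1 − 0.0796) = 5159.43 / 0.9204 ≈ 5,606.

About 5,606 are unemployed.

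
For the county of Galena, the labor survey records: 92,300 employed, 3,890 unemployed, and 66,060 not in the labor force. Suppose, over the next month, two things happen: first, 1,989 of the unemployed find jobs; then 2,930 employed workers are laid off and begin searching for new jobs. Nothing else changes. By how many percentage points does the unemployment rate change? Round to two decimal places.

Initially, labor force = 92,300 + 3,890 = 96,190, so u = 3,890/96,190 = 4.04%.
After the first change, unemployed falls and employed rises by 1,989; labor force unchanged → E = 94,289, U = 1,901, labor force = 96,190.
After the second change, employed falls and unemployed rises by 2,930; labor force unchanged → E = 91,359, U = 4,831, labor force = 96,190.
New unemployment rate = 4,831 / 96,190 = 5.02%.
Change = 5.02% − 4.04% = +0.98 percentage points.

The unemployment rate changes by +0.98 percentage points.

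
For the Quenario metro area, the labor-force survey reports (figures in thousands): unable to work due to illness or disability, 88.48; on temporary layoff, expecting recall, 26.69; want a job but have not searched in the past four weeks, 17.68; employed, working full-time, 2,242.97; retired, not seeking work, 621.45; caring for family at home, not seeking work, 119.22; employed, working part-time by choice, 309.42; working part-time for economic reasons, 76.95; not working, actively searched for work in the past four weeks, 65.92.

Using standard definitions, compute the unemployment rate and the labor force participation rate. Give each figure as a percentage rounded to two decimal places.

Unemployment rate ≈ 3.40%; labor force participation rate ≈ 76.27%.

Employed = 2,242.97 + 309.42 + 76.95 = 2,629.34 thousand (anyone who worked, including part-time for economic reasons, counts as employed).
Unemployed = 26.69 + 65.92 = 92.61 thousand (jobless and actively searching, or on temporary layoff).
Labor force = 2,629.34 + 92.61 = 2,721.95 thousand.
Not in labor force = 88.48 + 17.68 + 621.45 + 119.22 = 846.83 thousand (those not working and not actively searching are outside the labor force — including those who want a job but have given up searching).
Civilian working-age population = 2,721.95 + 846.83 = 3,568.78 thousand.
Unemployment rate = 92.61 / 2,721.95 = 3.40%.
Labor force participation rate = 2,721.95 / 3,568.78 = 76.27%.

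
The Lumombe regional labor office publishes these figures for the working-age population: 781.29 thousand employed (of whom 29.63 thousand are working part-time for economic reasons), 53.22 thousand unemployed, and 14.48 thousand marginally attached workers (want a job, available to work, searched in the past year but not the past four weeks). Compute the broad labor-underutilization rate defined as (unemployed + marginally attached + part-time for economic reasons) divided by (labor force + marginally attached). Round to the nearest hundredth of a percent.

Labor force = 781.29 + 53.22 = 834.51 thousand.
Numerator = 53.22 + 14.48 + 29.63 = 97.33 thousand.
Denominator = 834.51 + 14.48 = 848.99 thousand.
Broad rate = 97.33 / 848.99 = 11.46%.

Broad underutilization rate ≈ 11.46%.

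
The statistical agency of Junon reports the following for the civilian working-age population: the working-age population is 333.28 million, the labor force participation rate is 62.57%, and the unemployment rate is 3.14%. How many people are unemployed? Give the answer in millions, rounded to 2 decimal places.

Labor force = 0.6257 × 333.28 = 208.53 million.
Unemployed = 0.0314 × 208.53 ≈ 6.55 million.

About 6.55 million are unemployed.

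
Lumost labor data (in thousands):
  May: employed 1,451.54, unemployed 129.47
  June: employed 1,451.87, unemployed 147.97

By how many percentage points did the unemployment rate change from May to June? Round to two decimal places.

The unemployment rate changed by +1.06 percentage points.

May: labor force = 1,451.54 + 129.47 = 1,581.01; u = 129.47/1,581.01 = 8.19%.
June: labor force = 1,451.87 + 147.97 = 1,599.84; u = 147.97/1,599.84 = 9.25%.
Change = 9.25% − 8.19% = +1.06 pp.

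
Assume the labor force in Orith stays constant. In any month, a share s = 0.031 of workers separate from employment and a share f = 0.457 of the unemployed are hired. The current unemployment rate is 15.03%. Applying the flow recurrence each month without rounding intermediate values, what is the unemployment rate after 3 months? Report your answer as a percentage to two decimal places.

Unemployment rate after three months ≈ 7.52%.

With a fixed labor force, u_{t+1} = u_t + s·(1−u_t) − f·u_t = u_t·(1−s−f) + s.
Here 1−s−f = 0.512 and s = 0.031.
u_1 = 0.150300 × 0.512 + 0.031 = 0.107954.
u_2 = 0.107954 × 0.512 + 0.031 = 0.086272.
u_3 = 0.086272 × 0.512 + 0.031 = 0.075171.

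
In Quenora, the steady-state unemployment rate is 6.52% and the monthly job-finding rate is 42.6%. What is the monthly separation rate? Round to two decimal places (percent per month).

From u* = s/(s+f): s = u·f/(1−u).
s = 0.0652 × 42.6 / (1 − 0.0652) = 2.7775 / 0.9348 ≈ 2.97% per month.

Separation rate ≈ 2.97% per month.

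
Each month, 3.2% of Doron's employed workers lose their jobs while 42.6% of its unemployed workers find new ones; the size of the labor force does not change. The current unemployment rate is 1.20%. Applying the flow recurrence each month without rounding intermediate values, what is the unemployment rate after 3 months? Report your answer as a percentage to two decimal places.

Unemployment rate after three months ≈ 6.07%.

With a fixed labor force, u_{t+1} = u_t + s·(1−u_t) − f·u_t = u_t·(1−s−f) + s.
Here 1−s−f = 0.542 and s = 0.032.
u_1 = 0.012000 × 0.542 + 0.032 = 0.038504.
u_2 = 0.038504 × 0.542 + 0.032 = 0.052869.
u_3 = 0.052869 × 0.542 + 0.032 = 0.060655.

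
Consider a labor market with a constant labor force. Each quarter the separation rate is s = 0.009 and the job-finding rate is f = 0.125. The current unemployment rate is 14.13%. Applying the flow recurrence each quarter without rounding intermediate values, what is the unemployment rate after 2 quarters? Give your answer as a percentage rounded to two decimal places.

With a fixed labor force, u_{t+1} = u_t + s·(1−u_t) − f·u_t = u_t·(1−s−f) + s.
Here 1−s−f = 0.866 and s = 0.009.
u_1 = 0.141300 × 0.866 + 0.009 = 0.131366.
u_2 = 0.131366 × 0.866 + 0.009 = 0.122763.

Unemployment rate after two quarters ≈ 12.28%.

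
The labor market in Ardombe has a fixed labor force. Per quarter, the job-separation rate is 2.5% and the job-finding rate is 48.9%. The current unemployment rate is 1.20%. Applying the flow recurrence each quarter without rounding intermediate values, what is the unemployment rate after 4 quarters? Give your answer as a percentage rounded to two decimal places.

Unemployment rate after four quarters ≈ 4.66%.

With a fixed labor force, u_{t+1} = u_t + s·(1−u_t) − f·u_t = u_t·(1−s−f) + s.
Here 1−s−f = 0.486 and s = 0.025.
u_1 = 0.012000 × 0.486 + 0.025 = 0.030832.
u_2 = 0.030832 × 0.486 + 0.025 = 0.039984.
u_3 = 0.039984 × 0.486 + 0.025 = 0.044432.
u_4 = 0.044432 × 0.486 + 0.025 = 0.046594.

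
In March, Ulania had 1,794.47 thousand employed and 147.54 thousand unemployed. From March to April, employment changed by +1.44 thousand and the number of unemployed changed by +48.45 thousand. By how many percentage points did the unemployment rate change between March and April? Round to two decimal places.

The unemployment rate changed by +2.24 percentage points.

March: labor force = 1,794.47 + 147.54 = 1,942.01; u = 147.54/1,942.01 = 7.60%.
April: labor force = 1,795.91 + 195.99 = 1,991.90; u = 195.99/1,991.90 = 9.84%.
Change = 9.84% − 7.60% = +2.24 pp.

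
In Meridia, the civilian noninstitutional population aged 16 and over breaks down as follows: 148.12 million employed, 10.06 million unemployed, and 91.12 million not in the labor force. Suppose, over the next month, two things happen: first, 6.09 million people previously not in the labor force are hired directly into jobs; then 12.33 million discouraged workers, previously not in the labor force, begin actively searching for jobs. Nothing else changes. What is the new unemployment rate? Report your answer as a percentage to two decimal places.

Initially, labor force = 148.12 + 10.06 = 158.18 million, so u = 10.06/158.18 = 6.36%.
After the first change, employed and labor force both rise by 6.09; unemployed unchanged → E = 154.21, U = 10.06, labor force = 164.27 million.
After the second change, unemployed and labor force both rise by 12.33 → E = 154.21, U = 22.39, labor force = 176.60 million.
New unemployment rate = 22.39 / 176.60 = 12.68%.

New unemployment rate ≈ 12.68%.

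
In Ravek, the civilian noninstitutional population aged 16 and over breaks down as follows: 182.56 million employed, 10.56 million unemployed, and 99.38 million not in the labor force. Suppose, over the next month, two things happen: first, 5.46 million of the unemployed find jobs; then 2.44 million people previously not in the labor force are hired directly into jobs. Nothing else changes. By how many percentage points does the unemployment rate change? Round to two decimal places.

The unemployment rate changes by −2.86 percentage points.

Initially, labor force = 182.56 + 10.56 = 193.12 million, so u = 10.56/193.12 = 5.47%.
After the first change, unemployed falls and employed rises by 5.46; labor force unchanged → E = 188.02, U = 5.10, labor force = 193.12 million.
After the second change, employed and labor force both rise by 2.44; unemployed unchanged → E = 190.46, U = 5.10, labor force = 195.56 million.
New unemployment rate = 5.10 / 195.56 = 2.61%.
Change = 2.61% − 5.47% = −2.86 percentage points.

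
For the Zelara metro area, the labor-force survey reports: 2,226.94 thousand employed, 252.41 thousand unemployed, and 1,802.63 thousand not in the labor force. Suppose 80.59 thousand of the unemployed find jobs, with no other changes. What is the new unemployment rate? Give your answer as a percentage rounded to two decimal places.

New unemployment rate ≈ 6.93%.

Initially, labor force = 2,226.94 + 252.41 = 2,479.35 thousand, so u = 252.41/2,479.35 = 10.18%.
After the change, unemployed falls and employed rises by 80.59; labor force unchanged → E = 2,307.53, U = 171.82, labor force = 2,479.35 thousand.
New unemployment rate = 171.82 / 2,479.35 = 6.93%.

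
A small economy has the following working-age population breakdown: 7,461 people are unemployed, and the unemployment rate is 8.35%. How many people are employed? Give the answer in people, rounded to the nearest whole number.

About 81,892 are employed.

Labor force = U / u = 7,461 / 0.0835 ≈ 89,353.
Employed = labor force − unemployed = 89,353 − 7,461 = 81,892.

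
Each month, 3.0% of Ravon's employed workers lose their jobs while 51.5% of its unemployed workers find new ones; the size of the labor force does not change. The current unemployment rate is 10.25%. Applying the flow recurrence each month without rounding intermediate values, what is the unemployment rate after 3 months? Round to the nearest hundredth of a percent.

With a fixed labor force, u_{t+1} = u_t + s·(1−u_t) − f·u_t = u_t·(1−s−f) + s.
Here 1−s−f = 0.455 and s = 0.030.
u_1 = 0.102500 × 0.455 + 0.030 = 0.076637.
u_2 = 0.076637 × 0.455 + 0.030 = 0.064870.
u_3 = 0.064870 × 0.455 + 0.030 = 0.059516.

Unemployment rate after three months ≈ 5.95%.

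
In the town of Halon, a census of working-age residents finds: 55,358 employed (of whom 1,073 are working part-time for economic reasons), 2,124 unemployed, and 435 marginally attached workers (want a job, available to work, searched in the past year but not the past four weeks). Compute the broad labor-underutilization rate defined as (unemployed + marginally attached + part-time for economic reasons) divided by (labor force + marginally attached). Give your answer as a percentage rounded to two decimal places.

Labor force = 55,358 + 2,124 = 57,482.
Numerator = 2,124 + 435 + 1,073 = 3,632.
Denominator = 57,482 + 435 = 57,917.
Broad rate = 3,632 / 57,917 = 6.27%.

Broad underutilization rate ≈ 6.27%.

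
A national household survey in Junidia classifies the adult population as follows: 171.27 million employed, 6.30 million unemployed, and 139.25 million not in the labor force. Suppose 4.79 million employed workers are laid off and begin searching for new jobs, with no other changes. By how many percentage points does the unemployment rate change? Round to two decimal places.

Initially, labor force = 171.27 + 6.30 = 177.57 million, so u = 6.30/177.57 = 3.55%.
After the change, employed falls and unemployed rises by 4.79; labor force unchanged → E = 166.48, U = 11.09, labor force = 177.57 million.
New unemployment rate = 11.09 / 177.57 = 6.25%.
Change = 6.25% − 3.55% = +2.70 percentage points.

The unemployment rate changes by +2.70 percentage points.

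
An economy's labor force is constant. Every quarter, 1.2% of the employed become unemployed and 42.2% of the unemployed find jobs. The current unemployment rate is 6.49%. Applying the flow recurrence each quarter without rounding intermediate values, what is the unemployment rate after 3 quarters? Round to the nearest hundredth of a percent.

With a fixed labor force, u_{t+1} = u_t + s·(1−u_t) − f·u_t = u_t·(1−s−f) + s.
Here 1−s−f = 0.566 and s = 0.012.
u_1 = 0.064900 × 0.566 + 0.012 = 0.048733.
u_2 = 0.048733 × 0.566 + 0.012 = 0.039583.
u_3 = 0.039583 × 0.566 + 0.012 = 0.034404.

Unemployment rate after three quarters ≈ 3.44%.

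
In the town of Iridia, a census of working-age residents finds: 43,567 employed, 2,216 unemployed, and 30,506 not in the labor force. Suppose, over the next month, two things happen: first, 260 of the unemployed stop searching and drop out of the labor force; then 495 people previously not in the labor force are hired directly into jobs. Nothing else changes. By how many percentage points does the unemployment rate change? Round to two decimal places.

Initially, labor force = 43,567 + 2,216 = 45,783, so u = 2,216/45,783 = 4.84%.
After the first change, unemployed and labor force both fall by 260 → E = 43,567, U = 1,956, labor force = 45,523.
After the second change, employed and labor force both rise by 495; unemployed unchanged → E = 44,062, U = 1,956, labor force = 46,018.
New unemployment rate = 1,956 / 46,018 = 4.25%.
Change = 4.25% − 4.84% = −0.59 percentage points.

The unemployment rate changes by −0.59 percentage points.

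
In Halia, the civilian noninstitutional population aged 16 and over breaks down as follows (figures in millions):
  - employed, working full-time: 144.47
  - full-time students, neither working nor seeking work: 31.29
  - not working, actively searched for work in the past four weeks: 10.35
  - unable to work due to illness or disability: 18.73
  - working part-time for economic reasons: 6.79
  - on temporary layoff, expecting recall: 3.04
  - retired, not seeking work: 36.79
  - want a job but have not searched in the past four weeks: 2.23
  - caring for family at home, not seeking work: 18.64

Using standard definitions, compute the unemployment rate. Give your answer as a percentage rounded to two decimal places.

Unemployment rate ≈ 8.13%.

Employed = 144.47 + 6.79 = 151.26 million (anyone who worked, including part-time for economic reasons, counts as employed).
Unemployed = 10.35 + 3.04 = 13.39 million (jobless and actively searching, or on temporary layoff).
Labor force = 151.26 + 13.39 = 164.65 million.
Unemployment rate = 13.39 / 164.65 = 8.13%.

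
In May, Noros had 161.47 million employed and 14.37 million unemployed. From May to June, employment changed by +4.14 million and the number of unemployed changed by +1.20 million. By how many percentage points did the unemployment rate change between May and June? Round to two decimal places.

May: labor force = 161.47 + 14.37 = 175.84; u = 14.37/175.84 = 8.17%.
June: labor force = 165.61 + 15.57 = 181.18; u = 15.57/181.18 = 8.59%.
Change = 8.59% − 8.17% = +0.42 pp.

The unemployment rate changed by +0.42 percentage points.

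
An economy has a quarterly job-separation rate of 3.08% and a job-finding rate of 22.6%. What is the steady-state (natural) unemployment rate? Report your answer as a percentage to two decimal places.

Steady-state unemployment rate ≈ 11.99%.

At steady state the flows balance: s·E = f·U, so U/(E+U) = s/(s+f).
u* = 3.08 / (3.08 + 22.6) = 3.08 / 25.68 = 11.99%.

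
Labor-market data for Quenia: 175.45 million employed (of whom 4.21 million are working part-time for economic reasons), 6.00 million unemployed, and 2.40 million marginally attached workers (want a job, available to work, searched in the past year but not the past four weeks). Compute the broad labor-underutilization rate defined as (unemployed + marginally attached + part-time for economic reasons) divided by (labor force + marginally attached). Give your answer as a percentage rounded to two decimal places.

Labor force = 175.45 + 6.00 = 181.45 million.
Numerator = 6.00 + 2.40 + 4.21 = 12.61 million.
Denominator = 181.45 + 2.40 = 183.85 million.
Broad rate = 12.61 / 183.85 = 6.86%.

Broad underutilization rate ≈ 6.86%.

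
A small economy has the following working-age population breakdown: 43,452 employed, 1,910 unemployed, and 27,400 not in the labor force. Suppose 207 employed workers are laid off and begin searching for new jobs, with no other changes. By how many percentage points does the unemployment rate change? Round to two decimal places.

The unemployment rate changes by +0.46 percentage points.

Initially, labor force = 43,452 + 1,910 = 45,362, so u = 1,910/45,362 = 4.21%.
After the change, employed falls and unemployed rises by 207; labor force unchanged → E = 43,245, U = 2,117, labor force = 45,362.
New unemployment rate = 2,117 / 45,362 = 4.67%.
Change = 4.67% − 4.21% = +0.46 percentage points.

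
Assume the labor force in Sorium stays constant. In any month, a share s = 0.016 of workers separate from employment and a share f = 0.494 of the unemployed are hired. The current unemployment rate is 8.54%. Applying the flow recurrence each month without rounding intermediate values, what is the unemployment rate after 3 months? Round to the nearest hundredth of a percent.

Unemployment rate after three months ≈ 3.77%.

With a fixed labor force, u_{t+1} = u_t + s·(1−u_t) − f·u_t = u_t·(1−s−f) + s.
Here 1−s−f = 0.490 and s = 0.016.
u_1 = 0.085400 × 0.490 + 0.016 = 0.057846.
u_2 = 0.057846 × 0.490 + 0.016 = 0.044345.
u_3 = 0.044345 × 0.490 + 0.016 = 0.037729.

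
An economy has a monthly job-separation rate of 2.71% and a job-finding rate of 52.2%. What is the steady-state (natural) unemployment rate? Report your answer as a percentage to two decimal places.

At steady state the flows balance: s·E = f·U, so U/(E+U) = s/(s+f).
u* = 2.71 / (2.71 + 52.2) = 2.71 / 54.91 = 4.94%.

Steady-state unemployment rate ≈ 4.94%.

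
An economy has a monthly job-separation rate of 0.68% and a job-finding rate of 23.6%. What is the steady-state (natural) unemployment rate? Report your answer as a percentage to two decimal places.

Steady-state unemployment rate ≈ 2.80%.

At steady state the flows balance: s·E = f·U, so U/(E+U) = s/(s+f).
u* = 0.68 / (0.68 + 23.6) = 0.68 / 24.28 = 2.80%.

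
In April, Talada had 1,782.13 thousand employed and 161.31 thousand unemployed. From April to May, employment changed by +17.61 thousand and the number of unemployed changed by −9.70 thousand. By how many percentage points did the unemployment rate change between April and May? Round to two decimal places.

The unemployment rate changed by −0.53 percentage points.

April: labor force = 1,782.13 + 161.31 = 1,943.44; u = 161.31/1,943.44 = 8.30%.
May: labor force = 1,799.74 + 151.61 = 1,951.35; u = 151.61/1,951.35 = 7.77%.
Change = 7.77% − 8.30% = −0.53 pp.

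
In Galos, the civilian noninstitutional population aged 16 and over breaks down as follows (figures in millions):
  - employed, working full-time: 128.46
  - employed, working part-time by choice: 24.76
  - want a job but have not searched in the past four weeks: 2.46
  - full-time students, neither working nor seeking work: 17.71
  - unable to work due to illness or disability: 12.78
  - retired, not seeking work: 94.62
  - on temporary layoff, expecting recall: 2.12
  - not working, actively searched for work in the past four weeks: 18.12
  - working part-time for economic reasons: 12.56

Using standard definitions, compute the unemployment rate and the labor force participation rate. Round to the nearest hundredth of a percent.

Unemployment rate ≈ 10.88%; labor force participation rate ≈ 59.32%.

Employed = 128.46 + 24.76 + 12.56 = 165.78 million (anyone who worked, including part-time for economic reasons, counts as employed).
Unemployed = 2.12 + 18.12 = 20.24 million (jobless and actively searching, or on temporary layoff).
Labor force = 165.78 + 20.24 = 186.02 million.
Not in labor force = 2.46 + 17.71 + 12.78 + 94.62 = 127.57 million (those not working and not actively searching are outside the labor force — including those who want a job but have given up searching).
Civilian working-age population = 186.02 + 127.57 = 313.59 million.
Unemployment rate = 20.24 / 186.02 = 10.88%.
Labor force participation rate = 186.02 / 313.59 = 59.32%.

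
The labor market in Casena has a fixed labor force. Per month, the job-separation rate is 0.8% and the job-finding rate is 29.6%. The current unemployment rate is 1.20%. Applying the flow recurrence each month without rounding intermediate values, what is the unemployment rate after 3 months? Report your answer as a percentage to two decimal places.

Unemployment rate after three months ≈ 2.15%.

With a fixed labor force, u_{t+1} = u_t + s·(1−u_t) − f·u_t = u_t·(1−s−f) + s.
Here 1−s−f = 0.696 and s = 0.008.
u_1 = 0.012000 × 0.696 + 0.008 = 0.016352.
u_2 = 0.016352 × 0.696 + 0.008 = 0.019381.
u_3 = 0.019381 × 0.696 + 0.008 = 0.021489.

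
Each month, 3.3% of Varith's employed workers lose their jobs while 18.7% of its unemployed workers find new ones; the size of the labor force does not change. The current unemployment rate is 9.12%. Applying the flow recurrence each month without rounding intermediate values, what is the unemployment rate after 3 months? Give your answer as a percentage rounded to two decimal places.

With a fixed labor force, u_{t+1} = u_t + s·(1−u_t) − f·u_t = u_t·(1−s−f) + s.
Here 1−s−f = 0.780 and s = 0.033.
u_1 = 0.091200 × 0.780 + 0.033 = 0.104136.
u_2 = 0.104136 × 0.780 + 0.033 = 0.114226.
u_3 = 0.114226 × 0.780 + 0.033 = 0.122096.

Unemployment rate after three months ≈ 12.21%.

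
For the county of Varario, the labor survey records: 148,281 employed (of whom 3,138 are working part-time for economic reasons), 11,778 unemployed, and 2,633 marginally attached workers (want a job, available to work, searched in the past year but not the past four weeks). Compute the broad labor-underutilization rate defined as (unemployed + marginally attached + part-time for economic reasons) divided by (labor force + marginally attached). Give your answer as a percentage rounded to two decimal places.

Broad underutilization rate ≈ 10.79%.

Labor force = 148,281 + 11,778 = 160,059.
Numerator = 11,778 + 2,633 + 3,138 = 17,549.
Denominator = 160,059 + 2,633 = 162,692.
Broad rate = 17,549 / 162,692 = 10.79%.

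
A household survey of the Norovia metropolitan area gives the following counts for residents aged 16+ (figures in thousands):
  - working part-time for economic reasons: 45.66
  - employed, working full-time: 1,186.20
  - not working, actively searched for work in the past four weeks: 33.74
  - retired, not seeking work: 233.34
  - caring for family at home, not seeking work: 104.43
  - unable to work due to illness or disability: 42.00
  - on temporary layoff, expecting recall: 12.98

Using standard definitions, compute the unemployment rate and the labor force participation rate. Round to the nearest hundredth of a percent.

Employed = 45.66 + 1,186.20 = 1,231.86 thousand (anyone who worked, including part-time for economic reasons, counts as employed).
Unemployed = 33.74 + 12.98 = 46.72 thousand (jobless and actively searching, or on temporary layoff).
Labor force = 1,231.86 + 46.72 = 1,278.58 thousand.
Not in labor force = 233.34 + 104.43 + 42.00 = 379.77 thousand (those not working and not actively searching are outside the labor force).
Civilian working-age population = 1,278.58 + 379.77 = 1,658.35 thousand.
Unemployment rate = 46.72 / 1,278.58 = 3.65%.
Labor force participation rate = 1,278.58 / 1,658.35 = 77.10%.

Unemployment rate ≈ 3.65%; labor force participation rate ≈ 77.10%.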